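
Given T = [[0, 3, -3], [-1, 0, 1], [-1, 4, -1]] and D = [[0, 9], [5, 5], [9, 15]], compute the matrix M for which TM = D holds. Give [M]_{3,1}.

2

T is on the left of M, so left-multiply by T⁻¹: M = T⁻¹D.
det T = 6; the adjugate gives T⁻¹ = [[-2/3, -3/2, 1/2], [-1/3, -1/2, 1/2], [-2/3, -1/2, 1/2]].
M = T⁻¹D = [[-2/3, -3/2, 1/2], [-1/3, -1/2, 1/2], [-2/3, -1/2, 1/2]] · [[0, 9], [5, 5], [9, 15]] = [[-3, -6], [2, 2], [2, -1]].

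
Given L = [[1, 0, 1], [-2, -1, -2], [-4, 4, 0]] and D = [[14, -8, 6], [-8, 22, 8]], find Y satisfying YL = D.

Y = [[6, 0, -2], [-4, -6, 4]]

L is on the right of Y, so right-multiply by L⁻¹: Y = DL⁻¹.
det L = -4; the adjugate gives L⁻¹ = [[-2, -1, -1/4], [-2, -1, 0], [3, 1, 1/4]].
Y = DL⁻¹ = [[14, -8, 6], [-8, 22, 8]] · [[-2, -1, -1/4], [-2, -1, 0], [3, 1, 1/4]] = [[6, 0, -2], [-4, -6, 4]].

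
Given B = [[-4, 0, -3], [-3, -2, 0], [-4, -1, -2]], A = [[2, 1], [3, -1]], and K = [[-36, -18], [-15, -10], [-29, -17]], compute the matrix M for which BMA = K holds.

M = [[3, 3], [0, -5], [2, -4]]

Left-multiply by B⁻¹ and right-multiply by A⁻¹: M = B⁻¹KA⁻¹.
det B = -1, so B⁻¹ = [[-4, -3, 6], [6, 4, -9], [5, 4, -8]].
det A = -5, so A⁻¹ = [[1/5, 1/5], [3/5, -2/5]].
B⁻¹K = [[15, 0], [-15, 5], [-8, 6]].
M = (B⁻¹K)A⁻¹ = [[3, 3], [0, -5], [2, -4]].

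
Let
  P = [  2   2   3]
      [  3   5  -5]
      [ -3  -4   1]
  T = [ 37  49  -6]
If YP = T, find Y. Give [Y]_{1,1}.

Since P sits to the right of Y, Y = TP⁻¹.
P has determinant 3; P⁻¹ = [[-5, -14/3, -25/3], [4, 11/3, 19/3], [1, 2/3, 4/3]].
Y = TP⁻¹ = [[37, 49, -6]] · [[-5, -14/3, -25/3], [4, 11/3, 19/3], [1, 2/3, 4/3]] = [[5, 3, -6]].

5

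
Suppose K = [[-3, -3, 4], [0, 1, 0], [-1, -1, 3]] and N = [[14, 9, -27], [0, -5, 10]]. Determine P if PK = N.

P = [[-3, -5, -5], [-2, -5, 6]]

Since K sits to the right of P, P = NK⁻¹.
det K = -5; the adjugate gives K⁻¹ = [[-3/5, -1, 4/5], [0, 1, 0], [-1/5, 0, 3/5]].
P = NK⁻¹ = [[14, 9, -27], [0, -5, 10]] · [[-3/5, -1, 4/5], [0, 1, 0], [-1/5, 0, 3/5]] = [[-3, -5, -5], [-2, -5, 6]].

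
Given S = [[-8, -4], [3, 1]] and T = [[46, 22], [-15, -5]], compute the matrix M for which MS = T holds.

S is on the right of M, so right-multiply by S⁻¹: M = TS⁻¹.
S has determinant 4; S⁻¹ = [[1/4, 1], [-3/4, -2]].
M = TS⁻¹ = [[46, 22], [-15, -5]] · [[1/4, 1], [-3/4, -2]] = [[-5, 2], [0, -5]].

M = [[-5, 2], [0, -5]]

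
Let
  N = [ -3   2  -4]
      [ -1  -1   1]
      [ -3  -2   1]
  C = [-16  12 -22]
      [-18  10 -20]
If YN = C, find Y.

Y = [[6, 4, -2], [6, 6, -2]]

Right-multiplying both sides by N⁻¹ gives Y = CN⁻¹.
det N = -3; the adjugate gives N⁻¹ = [[-1/3, -2, 2/3], [2/3, 5, -7/3], [1/3, 4, -5/3]].
Y = CN⁻¹ = [[-16, 12, -22], [-18, 10, -20]] · [[-1/3, -2, 2/3], [2/3, 5, -7/3], [1/3, 4, -5/3]] = [[6, 4, -2], [6, 6, -2]].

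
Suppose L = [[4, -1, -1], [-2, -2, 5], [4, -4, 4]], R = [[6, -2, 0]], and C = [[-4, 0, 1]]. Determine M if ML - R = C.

M = [[-4, -3, 3]]

ML = C + R = [[2, -2, 1]].
Right-multiplying both sides by L⁻¹ gives M = (C + R)L⁻¹.
det L = 4, so L⁻¹ = [[3, 2, -7/4], [7, 5, -9/2], [4, 3, -5/2]].
M = (C + R)L⁻¹ = [[-4, -3, 3]].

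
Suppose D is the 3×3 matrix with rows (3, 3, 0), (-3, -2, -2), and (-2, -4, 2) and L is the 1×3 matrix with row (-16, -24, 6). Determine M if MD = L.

M = [[0, 2, 5]]

Since D sits to the right of M, M = LD⁻¹.
det D = -6, so D⁻¹ = [[2, 1, 1], [-5/3, -1, -1], [-4/3, -1, -1/2]].
M = LD⁻¹ = [[-16, -24, 6]] · [[2, 1, 1], [-5/3, -1, -1], [-4/3, -1, -1/2]] = [[0, 2, 5]].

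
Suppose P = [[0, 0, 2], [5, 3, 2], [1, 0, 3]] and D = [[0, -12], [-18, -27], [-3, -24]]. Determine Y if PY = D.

Left-multiplying both sides by P⁻¹ gives Y = P⁻¹D.
P has determinant -6; P⁻¹ = [[-3/2, 0, 1], [13/6, 1/3, -5/3], [1/2, 0, 0]].
Y = P⁻¹D = [[-3/2, 0, 1], [13/6, 1/3, -5/3], [1/2, 0, 0]] · [[0, -12], [-18, -27], [-3, -24]] = [[-3, -6], [-1, 5], [0, -6]].

Y = [[-3, -6], [-1, 5], [0, -6]]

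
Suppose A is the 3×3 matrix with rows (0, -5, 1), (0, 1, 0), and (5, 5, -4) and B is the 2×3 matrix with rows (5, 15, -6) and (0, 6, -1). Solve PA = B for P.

Since A sits to the right of P, P = BA⁻¹.
A has determinant -5; A⁻¹ = [[4/5, 3, 1/5], [0, 1, 0], [1, 5, 0]].
P = BA⁻¹ = [[5, 15, -6], [0, 6, -1]] · [[4/5, 3, 1/5], [0, 1, 0], [1, 5, 0]] = [[-2, 0, 1], [-1, 1, 0]].

P = [[-2, 0, 1], [-1, 1, 0]]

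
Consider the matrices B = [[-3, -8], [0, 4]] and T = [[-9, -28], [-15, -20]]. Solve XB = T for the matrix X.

X = [[3, -1], [5, 5]]

Right-multiplying both sides by B⁻¹ gives X = TB⁻¹.
det B = -12, so B⁻¹ = [[-1/3, -2/3], [0, 1/4]].
X = TB⁻¹ = [[-9, -28], [-15, -20]] · [[-1/3, -2/3], [0, 1/4]] = [[3, -1], [5, 5]].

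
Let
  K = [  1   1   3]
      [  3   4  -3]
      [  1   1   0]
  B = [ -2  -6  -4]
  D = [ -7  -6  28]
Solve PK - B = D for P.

PK = D + B = [[-9, -12, 24]].
Since K sits to the right of P, P = (D + B)K⁻¹.
det K = -3; the adjugate gives K⁻¹ = [[-1, -1, 5], [1, 1, -4], [1/3, 0, -1/3]].
P = (D + B)K⁻¹ = [[5, -3, -5]].

P = [[5, -3, -5]]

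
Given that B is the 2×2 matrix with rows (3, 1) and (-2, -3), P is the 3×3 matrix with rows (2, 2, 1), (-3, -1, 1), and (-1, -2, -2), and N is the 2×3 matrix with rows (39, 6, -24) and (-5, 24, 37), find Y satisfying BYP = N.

Y = B⁻¹NP⁻¹ (apply B⁻¹ on the left and P⁻¹ on the right).
det B = -7; the adjugate gives B⁻¹ = [[3/7, 1/7], [-2/7, -3/7]].
det P = -1; the adjugate gives P⁻¹ = [[-4, -2, -3], [7, 3, 5], [-5, -2, -4]].
B⁻¹N = [[16, 6, -5], [-9, -12, -9]].
Y = (B⁻¹N)P⁻¹ = [[3, -4, 2], [-3, 0, 3]].

Y = [[3, -4, 2], [-3, 0, 3]]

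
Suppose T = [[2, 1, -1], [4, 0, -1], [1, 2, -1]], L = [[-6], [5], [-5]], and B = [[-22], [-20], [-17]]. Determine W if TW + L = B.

TW = B − L = [[-16], [-25], [-12]].
T is on the left of W, so left-multiply by T⁻¹: W = T⁻¹(B − L).
T has determinant -1; T⁻¹ = [[-2, 1, 1], [-3, 1, 2], [-8, 3, 4]].
W = T⁻¹(B − L) = [[-5], [-1], [5]].

W = [[-5], [-1], [5]]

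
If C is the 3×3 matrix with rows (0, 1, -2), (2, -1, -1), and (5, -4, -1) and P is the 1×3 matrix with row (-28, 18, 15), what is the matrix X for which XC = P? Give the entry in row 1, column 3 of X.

Right-multiplying both sides by C⁻¹ gives X = PC⁻¹.
C has determinant 3; C⁻¹ = [[-1, 3, -1], [-1, 10/3, -4/3], [-1, 5/3, -2/3]].
X = PC⁻¹ = [[-28, 18, 15]] · [[-1, 3, -1], [-1, 10/3, -4/3], [-1, 5/3, -2/3]] = [[-5, 1, -6]].

-6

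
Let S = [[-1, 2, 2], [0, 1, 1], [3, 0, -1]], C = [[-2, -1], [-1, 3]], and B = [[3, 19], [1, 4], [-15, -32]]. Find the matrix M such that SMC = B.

M = [[2, -3], [4, 3], [-5, -2]]

M = S⁻¹BC⁻¹ (apply S⁻¹ on the left and C⁻¹ on the right).
S has determinant 1; S⁻¹ = [[-1, 2, 0], [3, -5, 1], [-3, 6, -1]].
det C = -7, so C⁻¹ = [[-3/7, -1/7], [-1/7, 2/7]].
S⁻¹B = [[-1, -11], [-11, 5], [12, -1]].
M = (S⁻¹B)C⁻¹ = [[2, -3], [4, 3], [-5, -2]].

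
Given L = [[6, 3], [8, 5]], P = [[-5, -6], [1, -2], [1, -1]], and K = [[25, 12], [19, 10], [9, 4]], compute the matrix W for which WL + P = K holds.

WL = K − P = [[30, 18], [18, 12], [8, 5]].
L is on the right of W, so right-multiply by L⁻¹: W = (K − P)L⁻¹.
det L = 6, so L⁻¹ = [[5/6, -1/2], [-4/3, 1]].
W = (K − P)L⁻¹ = [[1, 3], [-1, 3], [0, 1]].

W = [[1, 3], [-1, 3], [0, 1]]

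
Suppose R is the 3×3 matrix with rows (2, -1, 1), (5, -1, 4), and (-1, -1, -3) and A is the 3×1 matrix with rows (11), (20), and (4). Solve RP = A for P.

Left-multiplying both sides by R⁻¹ gives P = R⁻¹A.
det R = -3; the adjugate gives R⁻¹ = [[-7/3, 4/3, 1], [-11/3, 5/3, 1], [2, -1, -1]].
P = R⁻¹A = [[-7/3, 4/3, 1], [-11/3, 5/3, 1], [2, -1, -1]] · [[11], [20], [4]] = [[5], [-3], [-2]].

P = [[5], [-3], [-2]]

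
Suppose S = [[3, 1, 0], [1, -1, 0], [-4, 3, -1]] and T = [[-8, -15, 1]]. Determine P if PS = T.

Right-multiplying both sides by S⁻¹ gives P = TS⁻¹.
det S = 4, so S⁻¹ = [[1/4, 1/4, 0], [1/4, -3/4, 0], [-1/4, -13/4, -1]].
P = TS⁻¹ = [[-8, -15, 1]] · [[1/4, 1/4, 0], [1/4, -3/4, 0], [-1/4, -13/4, -1]] = [[-6, 6, -1]].

P = [[-6, 6, -1]]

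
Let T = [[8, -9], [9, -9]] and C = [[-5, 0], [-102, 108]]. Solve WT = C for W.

T is on the right of W, so right-multiply by T⁻¹: W = CT⁻¹.
det T = 9; the adjugate gives T⁻¹ = [[-1, 1], [-1, 8/9]].
W = CT⁻¹ = [[-5, 0], [-102, 108]] · [[-1, 1], [-1, 8/9]] = [[5, -5], [-6, -6]].

W = [[5, -5], [-6, -6]]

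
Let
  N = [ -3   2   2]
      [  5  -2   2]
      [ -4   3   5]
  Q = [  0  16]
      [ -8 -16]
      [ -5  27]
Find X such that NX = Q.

Since N multiplies X on the left, X = N⁻¹Q.
det N = -4; the adjugate gives N⁻¹ = [[4, 1, -2], [33/4, 7/4, -4], [-7/4, -1/4, 1]].
X = N⁻¹Q = [[4, 1, -2], [33/4, 7/4, -4], [-7/4, -1/4, 1]] · [[0, 16], [-8, -16], [-5, 27]] = [[2, -6], [6, -4], [-3, 3]].

X = [[2, -6], [6, -4], [-3, 3]]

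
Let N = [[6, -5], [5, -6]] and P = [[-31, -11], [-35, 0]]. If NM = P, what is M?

Left-multiplying both sides by N⁻¹ gives M = N⁻¹P.
N has determinant -11; N⁻¹ = [[6/11, -5/11], [5/11, -6/11]].
M = N⁻¹P = [[6/11, -5/11], [5/11, -6/11]] · [[-31, -11], [-35, 0]] = [[-1, -6], [5, -5]].

M = [[-1, -6], [5, -5]]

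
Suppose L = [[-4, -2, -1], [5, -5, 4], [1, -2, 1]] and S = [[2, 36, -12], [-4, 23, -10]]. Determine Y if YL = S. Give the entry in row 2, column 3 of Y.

-1

Right-multiplying both sides by L⁻¹ gives Y = SL⁻¹.
det L = -5, so L⁻¹ = [[-3/5, -4/5, 13/5], [1/5, 3/5, -11/5], [1, 2, -6]].
Y = SL⁻¹ = [[2, 36, -12], [-4, 23, -10]] · [[-3/5, -4/5, 13/5], [1/5, 3/5, -11/5], [1, 2, -6]] = [[-6, -4, -2], [-3, -3, -1]].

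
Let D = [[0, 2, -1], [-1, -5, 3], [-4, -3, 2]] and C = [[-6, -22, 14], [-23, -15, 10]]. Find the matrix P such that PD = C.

P = [[4, 6, 0], [-1, -1, 6]]

Right-multiplying both sides by D⁻¹ gives P = CD⁻¹.
det D = -3, so D⁻¹ = [[1/3, 1/3, -1/3], [10/3, 4/3, -1/3], [17/3, 8/3, -2/3]].
P = CD⁻¹ = [[-6, -22, 14], [-23, -15, 10]] · [[1/3, 1/3, -1/3], [10/3, 4/3, -1/3], [17/3, 8/3, -2/3]] = [[4, 6, 0], [-1, -1, 6]].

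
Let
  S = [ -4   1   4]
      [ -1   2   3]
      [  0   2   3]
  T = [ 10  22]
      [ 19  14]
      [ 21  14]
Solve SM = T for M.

M = [[2, 0], [6, -2], [3, 6]]

Left-multiplying both sides by S⁻¹ gives M = S⁻¹T.
det S = -5, so S⁻¹ = [[0, -1, 1], [-3/5, 12/5, -8/5], [2/5, -8/5, 7/5]].
M = S⁻¹T = [[0, -1, 1], [-3/5, 12/5, -8/5], [2/5, -8/5, 7/5]] · [[10, 22], [19, 14], [21, 14]] = [[2, 0], [6, -2], [3, 6]].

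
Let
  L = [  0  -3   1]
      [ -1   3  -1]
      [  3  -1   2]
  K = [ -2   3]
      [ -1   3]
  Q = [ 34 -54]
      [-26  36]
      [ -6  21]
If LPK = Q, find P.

Left-multiply by L⁻¹ and right-multiply by K⁻¹: P = L⁻¹QK⁻¹.
det L = -5, so L⁻¹ = [[-1, -1, 0], [1/5, 3/5, 1/5], [8/5, 9/5, 3/5]].
det K = -3; the adjugate gives K⁻¹ = [[-1, 1], [-1/3, 2/3]].
L⁻¹Q = [[-8, 18], [-10, 15], [4, -9]].
P = (L⁻¹Q)K⁻¹ = [[2, 4], [5, 0], [-1, -2]].

P = [[2, 4], [5, 0], [-1, -2]]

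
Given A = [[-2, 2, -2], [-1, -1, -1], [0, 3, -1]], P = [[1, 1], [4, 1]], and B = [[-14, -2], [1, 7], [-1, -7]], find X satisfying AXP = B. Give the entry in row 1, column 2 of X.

X = A⁻¹BP⁻¹ (apply A⁻¹ on the left and P⁻¹ on the right).
A has determinant -4; A⁻¹ = [[-1, 1, 1], [1/4, -1/2, 0], [3/4, -3/2, -1]].
det P = -3, so P⁻¹ = [[-1/3, 1/3], [4/3, -1/3]].
A⁻¹B = [[14, 2], [-4, -4], [-11, -5]].
X = (A⁻¹B)P⁻¹ = [[-2, 4], [-4, 0], [-3, -2]].

4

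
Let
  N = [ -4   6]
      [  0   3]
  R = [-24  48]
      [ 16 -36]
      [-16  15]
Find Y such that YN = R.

N is on the right of Y, so right-multiply by N⁻¹: Y = RN⁻¹.
N has determinant -12; N⁻¹ = [[-1/4, 1/2], [0, 1/3]].
Y = RN⁻¹ = [[-24, 48], [16, -36], [-16, 15]] · [[-1/4, 1/2], [0, 1/3]] = [[6, 4], [-4, -4], [4, -3]].

Y = [[6, 4], [-4, -4], [4, -3]]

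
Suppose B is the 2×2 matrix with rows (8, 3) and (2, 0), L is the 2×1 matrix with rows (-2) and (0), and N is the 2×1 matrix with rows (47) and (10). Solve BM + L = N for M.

BM = N − L = [[49], [10]].
Since B multiplies M on the left, M = B⁻¹(N − L).
B has determinant -6; B⁻¹ = [[0, 1/2], [1/3, -4/3]].
M = B⁻¹(N − L) = [[5], [3]].

M = [[5], [3]]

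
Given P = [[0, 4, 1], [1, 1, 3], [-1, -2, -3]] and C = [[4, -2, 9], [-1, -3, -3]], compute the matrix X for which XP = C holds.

X = [[-3, -2, -6], [0, 1, 2]]

P is on the right of X, so right-multiply by P⁻¹: X = CP⁻¹.
det P = -1; the adjugate gives P⁻¹ = [[-3, -10, -11], [0, -1, -1], [1, 4, 4]].
X = CP⁻¹ = [[4, -2, 9], [-1, -3, -3]] · [[-3, -10, -11], [0, -1, -1], [1, 4, 4]] = [[-3, -2, -6], [0, 1, 2]].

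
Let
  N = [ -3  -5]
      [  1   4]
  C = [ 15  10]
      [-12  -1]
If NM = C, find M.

Left-multiplying both sides by N⁻¹ gives M = N⁻¹C.
det N = -7, so N⁻¹ = [[-4/7, -5/7], [1/7, 3/7]].
M = N⁻¹C = [[-4/7, -5/7], [1/7, 3/7]] · [[15, 10], [-12, -1]] = [[0, -5], [-3, 1]].

M = [[0, -5], [-3, 1]]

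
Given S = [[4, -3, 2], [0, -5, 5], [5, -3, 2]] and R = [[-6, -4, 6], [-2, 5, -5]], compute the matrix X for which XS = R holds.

Right-multiplying both sides by S⁻¹ gives X = RS⁻¹.
det S = -5; the adjugate gives S⁻¹ = [[-1, 0, 1], [-5, 2/5, 4], [-5, 3/5, 4]].
X = RS⁻¹ = [[-6, -4, 6], [-2, 5, -5]] · [[-1, 0, 1], [-5, 2/5, 4], [-5, 3/5, 4]] = [[-4, 2, 2], [2, -1, -2]].

X = [[-4, 2, 2], [2, -1, -2]]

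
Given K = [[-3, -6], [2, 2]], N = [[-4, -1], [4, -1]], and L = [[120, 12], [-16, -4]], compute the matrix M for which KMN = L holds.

M = [[-3, 3], [5, -3]]

Isolating M: multiply by K⁻¹ from the left and N⁻¹ from the right, so M = K⁻¹LN⁻¹.
det K = 6; the adjugate gives K⁻¹ = [[1/3, 1], [-1/3, -1/2]].
det N = 8, so N⁻¹ = [[-1/8, 1/8], [-1/2, -1/2]].
K⁻¹L = [[24, 0], [-32, -2]].
M = (K⁻¹L)N⁻¹ = [[-3, 3], [5, -3]].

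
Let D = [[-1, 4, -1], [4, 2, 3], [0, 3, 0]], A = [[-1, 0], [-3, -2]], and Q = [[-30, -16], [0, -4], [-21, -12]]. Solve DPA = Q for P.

Left-multiply by D⁻¹ and right-multiply by A⁻¹: P = D⁻¹QA⁻¹.
det D = -3, so D⁻¹ = [[3, 1, -14/3], [0, 0, 1/3], [-4, -1, 6]].
det A = 2, so A⁻¹ = [[-1, 0], [3/2, -1/2]].
D⁻¹Q = [[8, 4], [-7, -4], [-6, -4]].
P = (D⁻¹Q)A⁻¹ = [[-2, -2], [1, 2], [0, 2]].

P = [[-2, -2], [1, 2], [0, 2]]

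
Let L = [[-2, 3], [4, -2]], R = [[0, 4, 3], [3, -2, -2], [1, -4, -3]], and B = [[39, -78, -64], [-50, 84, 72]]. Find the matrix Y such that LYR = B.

Isolating Y: multiply by L⁻¹ from the left and R⁻¹ from the right, so Y = L⁻¹BR⁻¹.
det L = -8; the adjugate gives L⁻¹ = [[1/4, 3/8], [1/2, 1/4]].
R has determinant -2; R⁻¹ = [[1, 0, 1], [-7/2, 3/2, -9/2], [5, -2, 6]].
L⁻¹B = [[-9, 12, 11], [7, -18, -14]].
Y = (L⁻¹B)R⁻¹ = [[4, -4, 3], [0, 1, 4]].

Y = [[4, -4, 3], [0, 1, 4]]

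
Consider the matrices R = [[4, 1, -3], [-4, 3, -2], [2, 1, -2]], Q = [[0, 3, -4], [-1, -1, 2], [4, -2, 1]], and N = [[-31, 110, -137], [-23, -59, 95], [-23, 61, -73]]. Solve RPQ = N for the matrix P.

Isolating P: multiply by R⁻¹ from the left and Q⁻¹ from the right, so P = R⁻¹NQ⁻¹.
det R = 2, so R⁻¹ = [[-2, -1/2, 7/2], [-6, -1, 10], [-5, -1, 8]].
Q has determinant 3; Q⁻¹ = [[1, 5/3, 2/3], [3, 16/3, 4/3], [2, 4, 1]].
R⁻¹N = [[-7, 23, -29], [-21, 9, -3], [-6, -3, 6]].
P = (R⁻¹N)Q⁻¹ = [[4, -5, -3], [0, 1, -5], [-3, -2, -2]].

P = [[4, -5, -3], [0, 1, -5], [-3, -2, -2]]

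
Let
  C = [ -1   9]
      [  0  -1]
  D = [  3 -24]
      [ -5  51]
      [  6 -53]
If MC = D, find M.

Right-multiplying both sides by C⁻¹ gives M = DC⁻¹.
det C = 1, so C⁻¹ = [[-1, -9], [0, -1]].
M = DC⁻¹ = [[3, -24], [-5, 51], [6, -53]] · [[-1, -9], [0, -1]] = [[-3, -3], [5, -6], [-6, -1]].

M = [[-3, -3], [5, -6], [-6, -1]]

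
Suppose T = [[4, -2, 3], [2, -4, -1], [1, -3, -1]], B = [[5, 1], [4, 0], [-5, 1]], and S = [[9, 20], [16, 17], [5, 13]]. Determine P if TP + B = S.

TP = S − B = [[4, 19], [12, 17], [10, 12]].
Since T multiplies P on the left, P = T⁻¹(S − B).
det T = -4; the adjugate gives T⁻¹ = [[-1/4, 11/4, -7/2], [-1/4, 7/4, -5/2], [1/2, -5/2, 3]].
P = T⁻¹(S − B) = [[-3, 0], [-5, -5], [2, 3]].

P = [[-3, 0], [-5, -5], [2, 3]]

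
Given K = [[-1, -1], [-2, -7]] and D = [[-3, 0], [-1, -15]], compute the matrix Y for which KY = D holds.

K is on the left of Y, so left-multiply by K⁻¹: Y = K⁻¹D.
det K = 5, so K⁻¹ = [[-7/5, 1/5], [2/5, -1/5]].
Y = K⁻¹D = [[-7/5, 1/5], [2/5, -1/5]] · [[-3, 0], [-1, -15]] = [[4, -3], [-1, 3]].

Y = [[4, -3], [-1, 3]]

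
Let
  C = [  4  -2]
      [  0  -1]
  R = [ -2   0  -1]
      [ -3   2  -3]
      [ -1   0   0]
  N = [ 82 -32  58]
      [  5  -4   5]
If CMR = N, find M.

M = C⁻¹NR⁻¹ (apply C⁻¹ on the left and R⁻¹ on the right).
C has determinant -4; C⁻¹ = [[1/4, -1/2], [0, -1]].
det R = -2; the adjugate gives R⁻¹ = [[0, 0, -1], [-3/2, 1/2, 3/2], [-1, 0, 2]].
C⁻¹N = [[18, -6, 12], [-5, 4, -5]].
M = (C⁻¹N)R⁻¹ = [[-3, -3, -3], [-1, 2, 1]].

M = [[-3, -3, -3], [-1, 2, 1]]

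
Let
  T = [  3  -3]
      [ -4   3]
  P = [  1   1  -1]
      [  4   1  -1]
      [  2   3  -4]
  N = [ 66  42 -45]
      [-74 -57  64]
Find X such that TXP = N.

Left-multiply by T⁻¹ and right-multiply by P⁻¹: X = T⁻¹NP⁻¹.
det T = -3; the adjugate gives T⁻¹ = [[-1, -1], [-4/3, -1]].
P has determinant 3; P⁻¹ = [[-1/3, 1/3, 0], [14/3, -2/3, -1], [10/3, -1/3, -1]].
T⁻¹N = [[8, 15, -19], [-14, 1, -4]].
X = (T⁻¹N)P⁻¹ = [[4, -1, 4], [-4, -4, 3]].

X = [[4, -1, 4], [-4, -4, 3]]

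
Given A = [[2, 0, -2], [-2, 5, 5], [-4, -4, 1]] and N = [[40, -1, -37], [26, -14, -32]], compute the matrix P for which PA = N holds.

A is on the right of P, so right-multiply by A⁻¹: P = NA⁻¹.
det A = -6; the adjugate gives A⁻¹ = [[-25/6, -4/3, -5/3], [3, 1, 1], [-14/3, -4/3, -5/3]].
P = NA⁻¹ = [[40, -1, -37], [26, -14, -32]] · [[-25/6, -4/3, -5/3], [3, 1, 1], [-14/3, -4/3, -5/3]] = [[3, -5, -6], [-1, -6, -4]].

P = [[3, -5, -6], [-1, -6, -4]]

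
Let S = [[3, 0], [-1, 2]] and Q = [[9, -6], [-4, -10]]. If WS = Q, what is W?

W = [[2, -3], [-3, -5]]

Since S sits to the right of W, W = QS⁻¹.
det S = 6, so S⁻¹ = [[1/3, 0], [1/6, 1/2]].
W = QS⁻¹ = [[9, -6], [-4, -10]] · [[1/3, 0], [1/6, 1/2]] = [[2, -3], [-3, -5]].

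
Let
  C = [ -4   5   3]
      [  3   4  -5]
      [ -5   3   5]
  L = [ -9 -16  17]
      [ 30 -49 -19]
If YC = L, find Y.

C is on the right of Y, so right-multiply by C⁻¹: Y = LC⁻¹.
C has determinant -3; C⁻¹ = [[-35/3, 16/3, 37/3], [-10/3, 5/3, 11/3], [-29/3, 13/3, 31/3]].
Y = LC⁻¹ = [[-9, -16, 17], [30, -49, -19]] · [[-35/3, 16/3, 37/3], [-10/3, 5/3, 11/3], [-29/3, 13/3, 31/3]] = [[-6, -1, 6], [-3, -4, -6]].

Y = [[-6, -1, 6], [-3, -4, -6]]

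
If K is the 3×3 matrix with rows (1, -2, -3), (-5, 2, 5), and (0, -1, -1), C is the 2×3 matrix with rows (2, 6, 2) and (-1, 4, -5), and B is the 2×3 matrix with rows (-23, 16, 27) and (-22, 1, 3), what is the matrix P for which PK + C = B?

P = [[0, 5, 0], [4, 5, 5]]

PK = B − C = [[-25, 10, 25], [-21, -3, 8]].
Right-multiplying both sides by K⁻¹ gives P = (B − C)K⁻¹.
det K = -2, so K⁻¹ = [[-3/2, -1/2, 2], [5/2, 1/2, -5], [-5/2, -1/2, 4]].
P = (B − C)K⁻¹ = [[0, 5, 0], [4, 5, 5]].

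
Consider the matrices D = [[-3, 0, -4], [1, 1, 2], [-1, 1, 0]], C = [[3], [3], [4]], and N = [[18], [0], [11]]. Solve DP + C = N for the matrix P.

DP = N − C = [[15], [-3], [7]].
D is on the left of P, so left-multiply by D⁻¹: P = D⁻¹(N − C).
det D = -2; the adjugate gives D⁻¹ = [[1, 2, -2], [1, 2, -1], [-1, -3/2, 3/2]].
P = D⁻¹(N − C) = [[-5], [2], [0]].

P = [[-5], [2], [0]]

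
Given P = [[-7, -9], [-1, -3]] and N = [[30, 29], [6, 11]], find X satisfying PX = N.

X = [[-3, 1], [-1, -4]]

Left-multiplying both sides by P⁻¹ gives X = P⁻¹N.
det P = 12; the adjugate gives P⁻¹ = [[-1/4, 3/4], [1/12, -7/12]].
X = P⁻¹N = [[-1/4, 3/4], [1/12, -7/12]] · [[30, 29], [6, 11]] = [[-3, 1], [-1, -4]].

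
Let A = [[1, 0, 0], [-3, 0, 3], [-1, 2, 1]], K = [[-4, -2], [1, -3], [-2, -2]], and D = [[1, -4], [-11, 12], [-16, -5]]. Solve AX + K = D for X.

AX = D − K = [[5, -2], [-12, 15], [-14, -3]].
A is on the left of X, so left-multiply by A⁻¹: X = A⁻¹(D − K).
det A = -6, so A⁻¹ = [[1, 0, 0], [0, -1/6, 1/2], [1, 1/3, 0]].
X = A⁻¹(D − K) = [[5, -2], [-5, -4], [1, 3]].

X = [[5, -2], [-5, -4], [1, 3]]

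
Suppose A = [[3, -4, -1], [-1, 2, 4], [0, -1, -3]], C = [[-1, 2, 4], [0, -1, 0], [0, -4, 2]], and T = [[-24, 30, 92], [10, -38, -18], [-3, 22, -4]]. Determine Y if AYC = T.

Left-multiply by A⁻¹ and right-multiply by C⁻¹: Y = A⁻¹TC⁻¹.
det A = 5, so A⁻¹ = [[-2/5, -11/5, -14/5], [-3/5, -9/5, -11/5], [1/5, 3/5, 2/5]].
det C = 2, so C⁻¹ = [[-1, -10, 2], [0, -1, 0], [0, -2, 1/2]].
A⁻¹T = [[-4, 10, 14], [3, 2, -14], [0, -8, 6]].
Y = (A⁻¹T)C⁻¹ = [[4, 2, -1], [-3, -4, -1], [0, -4, 3]].

Y = [[4, 2, -1], [-3, -4, -1], [0, -4, 3]]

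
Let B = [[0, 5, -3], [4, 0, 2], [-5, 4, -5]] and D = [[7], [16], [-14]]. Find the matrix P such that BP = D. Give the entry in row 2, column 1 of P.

B is on the left of P, so left-multiply by B⁻¹: P = B⁻¹D.
det B = 2; the adjugate gives B⁻¹ = [[-4, 13/2, 5], [5, -15/2, -6], [8, -25/2, -10]].
P = B⁻¹D = [[-4, 13/2, 5], [5, -15/2, -6], [8, -25/2, -10]] · [[7], [16], [-14]] = [[6], [-1], [-4]].

-1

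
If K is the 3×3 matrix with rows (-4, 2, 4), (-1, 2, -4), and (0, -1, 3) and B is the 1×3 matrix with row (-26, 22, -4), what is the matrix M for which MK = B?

M = [[5, 6, 0]]

Since K sits to the right of M, M = BK⁻¹.
det K = 2, so K⁻¹ = [[1, -5, -8], [3/2, -6, -10], [1/2, -2, -3]].
M = BK⁻¹ = [[-26, 22, -4]] · [[1, -5, -8], [3/2, -6, -10], [1/2, -2, -3]] = [[5, 6, 0]].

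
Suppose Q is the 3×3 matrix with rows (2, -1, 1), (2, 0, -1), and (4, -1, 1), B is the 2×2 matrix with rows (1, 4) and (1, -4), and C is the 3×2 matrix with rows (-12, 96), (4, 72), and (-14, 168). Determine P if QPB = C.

Isolating P: multiply by Q⁻¹ from the left and B⁻¹ from the right, so P = Q⁻¹CB⁻¹.
Q has determinant 2; Q⁻¹ = [[-1/2, 0, 1/2], [-3, -1, 2], [-1, -1, 1]].
det B = -8; the adjugate gives B⁻¹ = [[1/2, 1/2], [1/8, -1/8]].
Q⁻¹C = [[-1, 36], [4, -24], [-6, 0]].
P = (Q⁻¹C)B⁻¹ = [[4, -5], [-1, 5], [-3, -3]].

P = [[4, -5], [-1, 5], [-3, -3]]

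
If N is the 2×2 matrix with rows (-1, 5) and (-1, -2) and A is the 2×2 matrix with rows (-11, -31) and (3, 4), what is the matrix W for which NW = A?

N is on the left of W, so left-multiply by N⁻¹: W = N⁻¹A.
det N = 7, so N⁻¹ = [[-2/7, -5/7], [1/7, -1/7]].
W = N⁻¹A = [[-2/7, -5/7], [1/7, -1/7]] · [[-11, -31], [3, 4]] = [[1, 6], [-2, -5]].

W = [[1, 6], [-2, -5]]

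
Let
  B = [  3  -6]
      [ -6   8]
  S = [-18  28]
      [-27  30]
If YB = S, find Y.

Y = [[-2, 2], [3, 6]]

Since B sits to the right of Y, Y = SB⁻¹.
det B = -12; the adjugate gives B⁻¹ = [[-2/3, -1/2], [-1/2, -1/4]].
Y = SB⁻¹ = [[-18, 28], [-27, 30]] · [[-2/3, -1/2], [-1/2, -1/4]] = [[-2, 2], [3, 6]].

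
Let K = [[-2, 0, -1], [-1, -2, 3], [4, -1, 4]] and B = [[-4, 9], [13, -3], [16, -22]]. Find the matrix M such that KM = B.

M = [[1, -4], [-4, 2], [2, -1]]

Left-multiplying both sides by K⁻¹ gives M = K⁻¹B.
det K = 1; the adjugate gives K⁻¹ = [[-5, 1, -2], [16, -4, 7], [9, -2, 4]].
M = K⁻¹B = [[-5, 1, -2], [16, -4, 7], [9, -2, 4]] · [[-4, 9], [13, -3], [16, -22]] = [[1, -4], [-4, 2], [2, -1]].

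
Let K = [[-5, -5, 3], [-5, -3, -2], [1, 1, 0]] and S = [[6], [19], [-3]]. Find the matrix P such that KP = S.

P = [[-2], [-1], [-3]]

K is on the left of P, so left-multiply by K⁻¹: P = K⁻¹S.
det K = -6, so K⁻¹ = [[-1/3, -1/2, -19/6], [1/3, 1/2, 25/6], [1/3, 0, 5/3]].
P = K⁻¹S = [[-1/3, -1/2, -19/6], [1/3, 1/2, 25/6], [1/3, 0, 5/3]] · [[6], [19], [-3]] = [[-2], [-1], [-3]].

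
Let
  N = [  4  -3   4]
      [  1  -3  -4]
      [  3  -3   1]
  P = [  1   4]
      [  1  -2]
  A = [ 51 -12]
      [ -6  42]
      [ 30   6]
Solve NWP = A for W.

W = [[-2, 5], [-5, 0], [2, 4]]

Left-multiply by N⁻¹ and right-multiply by P⁻¹: W = N⁻¹AP⁻¹.
N has determinant 3; N⁻¹ = [[-5, -3, 8], [-13/3, -8/3, 20/3], [2, 1, -3]].
det P = -6, so P⁻¹ = [[1/3, 2/3], [1/6, -1/6]].
N⁻¹A = [[3, -18], [-5, -20], [6, 0]].
W = (N⁻¹A)P⁻¹ = [[-2, 5], [-5, 0], [2, 4]].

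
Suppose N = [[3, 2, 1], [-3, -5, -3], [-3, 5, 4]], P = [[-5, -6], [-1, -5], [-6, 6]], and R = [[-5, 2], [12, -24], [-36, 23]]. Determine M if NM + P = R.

NM = R − P = [[0, 8], [13, -19], [-30, 17]].
Since N multiplies M on the left, M = N⁻¹(R − P).
det N = -3; the adjugate gives N⁻¹ = [[5/3, 1, 1/3], [-7, -5, -2], [10, 7, 3]].
M = N⁻¹(R − P) = [[3, 0], [-5, 5], [1, -2]].

M = [[3, 0], [-5, 5], [1, -2]]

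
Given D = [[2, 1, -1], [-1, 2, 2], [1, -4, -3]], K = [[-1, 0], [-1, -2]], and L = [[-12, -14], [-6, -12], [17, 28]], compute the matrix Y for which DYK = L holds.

Isolating Y: multiply by D⁻¹ from the left and K⁻¹ from the right, so Y = D⁻¹LK⁻¹.
det D = 1, so D⁻¹ = [[2, 7, 4], [-1, -5, -3], [2, 9, 5]].
det K = 2, so K⁻¹ = [[-1, 0], [1/2, -1/2]].
D⁻¹L = [[2, 0], [-9, -10], [7, 4]].
Y = (D⁻¹L)K⁻¹ = [[-2, 0], [4, 5], [-5, -2]].

Y = [[-2, 0], [4, 5], [-5, -2]]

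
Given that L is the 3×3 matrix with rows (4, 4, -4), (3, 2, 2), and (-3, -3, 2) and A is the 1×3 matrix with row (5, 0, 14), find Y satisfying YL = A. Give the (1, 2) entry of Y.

5

Right-multiplying both sides by L⁻¹ gives Y = AL⁻¹.
L has determinant 4; L⁻¹ = [[5/2, 1, 4], [-3, -1, -5], [-3/4, 0, -1]].
Y = AL⁻¹ = [[5, 0, 14]] · [[5/2, 1, 4], [-3, -1, -5], [-3/4, 0, -1]] = [[2, 5, 6]].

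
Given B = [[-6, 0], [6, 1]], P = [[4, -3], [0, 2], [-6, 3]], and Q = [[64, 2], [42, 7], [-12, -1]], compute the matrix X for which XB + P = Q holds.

XB = Q − P = [[60, 5], [42, 5], [-6, -4]].
Since B sits to the right of X, X = (Q − P)B⁻¹.
det B = -6; the adjugate gives B⁻¹ = [[-1/6, 0], [1, 1]].
X = (Q − P)B⁻¹ = [[-5, 5], [-2, 5], [-3, -4]].

X = [[-5, 5], [-2, 5], [-3, -4]]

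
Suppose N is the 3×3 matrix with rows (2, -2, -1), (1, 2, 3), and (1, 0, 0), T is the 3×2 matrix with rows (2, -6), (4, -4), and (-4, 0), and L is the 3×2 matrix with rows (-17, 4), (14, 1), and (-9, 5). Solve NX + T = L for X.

NX = L − T = [[-19, 10], [10, 5], [-5, 5]].
N is on the left of X, so left-multiply by N⁻¹: X = N⁻¹(L − T).
det N = -4; the adjugate gives N⁻¹ = [[0, 0, 1], [-3/4, -1/4, 7/4], [1/2, 1/2, -3/2]].
X = N⁻¹(L − T) = [[-5, 5], [3, 0], [3, 0]].

X = [[-5, 5], [3, 0], [3, 0]]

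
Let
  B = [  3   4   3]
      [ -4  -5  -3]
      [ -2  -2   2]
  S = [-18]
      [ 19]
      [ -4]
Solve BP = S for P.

P = [[5], [-6], [-3]]

Left-multiplying both sides by B⁻¹ gives P = B⁻¹S.
B has determinant 2; B⁻¹ = [[-8, -7, 3/2], [7, 6, -3/2], [-1, -1, 1/2]].
P = B⁻¹S = [[-8, -7, 3/2], [7, 6, -3/2], [-1, -1, 1/2]] · [[-18], [19], [-4]] = [[5], [-6], [-3]].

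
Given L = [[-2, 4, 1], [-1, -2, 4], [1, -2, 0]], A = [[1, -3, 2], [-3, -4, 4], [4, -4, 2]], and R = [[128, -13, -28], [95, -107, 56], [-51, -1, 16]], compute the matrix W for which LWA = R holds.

W = L⁻¹RA⁻¹ (apply L⁻¹ on the left and A⁻¹ on the right).
det L = 4, so L⁻¹ = [[2, -1/2, 9/2], [1, -1/4, 7/4], [1, 0, 2]].
det A = -2, so A⁻¹ = [[-4, 1, 2], [-11, 3, 5], [-14, 4, 13/2]].
L⁻¹R = [[-21, 23, -12], [15, 12, -14], [26, -15, 4]].
W = (L⁻¹R)A⁻¹ = [[-1, 0, -5], [4, -5, -1], [5, -3, 3]].

W = [[-1, 0, -5], [4, -5, -1], [5, -3, 3]]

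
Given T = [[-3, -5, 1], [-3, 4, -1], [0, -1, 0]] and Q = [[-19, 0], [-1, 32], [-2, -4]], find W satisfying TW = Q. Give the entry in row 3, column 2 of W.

T is on the left of W, so left-multiply by T⁻¹: W = T⁻¹Q.
det T = 6, so T⁻¹ = [[-1/6, -1/6, 1/6], [0, 0, -1], [1/2, -1/2, -9/2]].
W = T⁻¹Q = [[-1/6, -1/6, 1/6], [0, 0, -1], [1/2, -1/2, -9/2]] · [[-19, 0], [-1, 32], [-2, -4]] = [[3, -6], [2, 4], [0, 2]].

2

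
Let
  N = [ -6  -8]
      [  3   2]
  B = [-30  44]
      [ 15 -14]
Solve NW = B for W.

Left-multiplying both sides by N⁻¹ gives W = N⁻¹B.
det N = 12, so N⁻¹ = [[1/6, 2/3], [-1/4, -1/2]].
W = N⁻¹B = [[1/6, 2/3], [-1/4, -1/2]] · [[-30, 44], [15, -14]] = [[5, -2], [0, -4]].

W = [[5, -2], [0, -4]]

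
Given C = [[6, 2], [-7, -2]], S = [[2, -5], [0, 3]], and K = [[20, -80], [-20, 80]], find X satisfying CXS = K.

Left-multiply by C⁻¹ and right-multiply by S⁻¹: X = C⁻¹KS⁻¹.
det C = 2, so C⁻¹ = [[-1, -1], [7/2, 3]].
det S = 6; the adjugate gives S⁻¹ = [[1/2, 5/6], [0, 1/3]].
C⁻¹K = [[0, 0], [10, -40]].
X = (C⁻¹K)S⁻¹ = [[0, 0], [5, -5]].

X = [[0, 0], [5, -5]]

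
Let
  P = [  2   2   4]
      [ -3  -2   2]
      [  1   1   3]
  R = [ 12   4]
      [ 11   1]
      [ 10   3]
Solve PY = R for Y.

Y = [[1, 1], [-3, -1], [4, 1]]

Since P multiplies Y on the left, Y = P⁻¹R.
P has determinant 2; P⁻¹ = [[-4, -1, 6], [11/2, 1, -8], [-1/2, 0, 1]].
Y = P⁻¹R = [[-4, -1, 6], [11/2, 1, -8], [-1/2, 0, 1]] · [[12, 4], [11, 1], [10, 3]] = [[1, 1], [-3, -1], [4, 1]].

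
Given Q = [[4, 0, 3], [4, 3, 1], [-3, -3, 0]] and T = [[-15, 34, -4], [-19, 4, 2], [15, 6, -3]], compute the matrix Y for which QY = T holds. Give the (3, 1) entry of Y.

-1

Since Q multiplies Y on the left, Y = Q⁻¹T.
det Q = 3, so Q⁻¹ = [[1, -3, -3], [-1, 3, 8/3], [-1, 4, 4]].
Y = Q⁻¹T = [[1, -3, -3], [-1, 3, 8/3], [-1, 4, 4]] · [[-15, 34, -4], [-19, 4, 2], [15, 6, -3]] = [[-3, 4, -1], [-2, -6, 2], [-1, 6, 0]].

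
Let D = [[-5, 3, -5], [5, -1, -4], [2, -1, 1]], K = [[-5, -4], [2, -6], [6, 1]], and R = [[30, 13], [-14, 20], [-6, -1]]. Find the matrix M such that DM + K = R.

DM = R − K = [[35, 17], [-16, 26], [-12, -2]].
Left-multiplying both sides by D⁻¹ gives M = D⁻¹(R − K).
det D = 1, so D⁻¹ = [[-5, 2, -17], [-13, 5, -45], [-3, 1, -10]].
M = D⁻¹(R − K) = [[-3, 1], [5, -1], [-1, -5]].

M = [[-3, 1], [5, -1], [-1, -5]]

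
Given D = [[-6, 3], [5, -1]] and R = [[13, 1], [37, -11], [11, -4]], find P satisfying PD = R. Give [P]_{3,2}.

1

D is on the right of P, so right-multiply by D⁻¹: P = RD⁻¹.
det D = -9, so D⁻¹ = [[1/9, 1/3], [5/9, 2/3]].
P = RD⁻¹ = [[13, 1], [37, -11], [11, -4]] · [[1/9, 1/3], [5/9, 2/3]] = [[2, 5], [-2, 5], [-1, 1]].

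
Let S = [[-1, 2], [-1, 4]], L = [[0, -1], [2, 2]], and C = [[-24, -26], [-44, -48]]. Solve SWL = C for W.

W = S⁻¹CL⁻¹ (apply S⁻¹ on the left and L⁻¹ on the right).
det S = -2; the adjugate gives S⁻¹ = [[-2, 1], [-1/2, 1/2]].
L has determinant 2; L⁻¹ = [[1, 1/2], [-1, 0]].
S⁻¹C = [[4, 4], [-10, -11]].
W = (S⁻¹C)L⁻¹ = [[0, 2], [1, -5]].

W = [[0, 2], [1, -5]]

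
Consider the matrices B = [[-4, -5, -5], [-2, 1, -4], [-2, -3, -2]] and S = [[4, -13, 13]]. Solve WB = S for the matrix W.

W = [[1, -5, 1]]

Since B sits to the right of W, W = SB⁻¹.
B has determinant -4; B⁻¹ = [[7/2, -5/4, -25/4], [-1, 1/2, 3/2], [-2, 1/2, 7/2]].
W = SB⁻¹ = [[4, -13, 13]] · [[7/2, -5/4, -25/4], [-1, 1/2, 3/2], [-2, 1/2, 7/2]] = [[1, -5, 1]].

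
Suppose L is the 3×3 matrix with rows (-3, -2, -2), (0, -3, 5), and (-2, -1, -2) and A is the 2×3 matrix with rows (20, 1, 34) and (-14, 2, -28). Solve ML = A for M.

L is on the right of M, so right-multiply by L⁻¹: M = AL⁻¹.
det L = -1; the adjugate gives L⁻¹ = [[-11, 2, 16], [10, -2, -15], [6, -1, -9]].
M = AL⁻¹ = [[20, 1, 34], [-14, 2, -28]] · [[-11, 2, 16], [10, -2, -15], [6, -1, -9]] = [[-6, 4, -1], [6, -4, -2]].

M = [[-6, 4, -1], [6, -4, -2]]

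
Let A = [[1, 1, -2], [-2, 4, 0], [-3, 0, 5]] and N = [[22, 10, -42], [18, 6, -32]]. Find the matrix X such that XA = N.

Since A sits to the right of X, X = NA⁻¹.
det A = 6; the adjugate gives A⁻¹ = [[10/3, -5/6, 4/3], [5/3, -1/6, 2/3], [2, -1/2, 1]].
X = NA⁻¹ = [[22, 10, -42], [18, 6, -32]] · [[10/3, -5/6, 4/3], [5/3, -1/6, 2/3], [2, -1/2, 1]] = [[6, 1, -6], [6, 0, -4]].

X = [[6, 1, -6], [6, 0, -4]]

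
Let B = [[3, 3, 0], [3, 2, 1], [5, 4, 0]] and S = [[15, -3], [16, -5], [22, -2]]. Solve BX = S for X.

X = [[2, 2], [3, -3], [4, -5]]

B is on the left of X, so left-multiply by B⁻¹: X = B⁻¹S.
det B = 3, so B⁻¹ = [[-4/3, 0, 1], [5/3, 0, -1], [2/3, 1, -1]].
X = B⁻¹S = [[-4/3, 0, 1], [5/3, 0, -1], [2/3, 1, -1]] · [[15, -3], [16, -5], [22, -2]] = [[2, 2], [3, -3], [4, -5]].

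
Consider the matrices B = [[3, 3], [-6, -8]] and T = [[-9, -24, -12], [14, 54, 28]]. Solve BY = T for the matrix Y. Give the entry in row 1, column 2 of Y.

-5

Since B multiplies Y on the left, Y = B⁻¹T.
B has determinant -6; B⁻¹ = [[4/3, 1/2], [-1, -1/2]].
Y = B⁻¹T = [[4/3, 1/2], [-1, -1/2]] · [[-9, -24, -12], [14, 54, 28]] = [[-5, -5, -2], [2, -3, -2]].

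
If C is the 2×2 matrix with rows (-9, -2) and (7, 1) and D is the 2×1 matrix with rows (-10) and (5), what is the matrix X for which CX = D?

X = [[0], [5]]

Since C multiplies X on the left, X = C⁻¹D.
det C = 5, so C⁻¹ = [[1/5, 2/5], [-7/5, -9/5]].
X = C⁻¹D = [[1/5, 2/5], [-7/5, -9/5]] · [[-10], [5]] = [[0], [5]].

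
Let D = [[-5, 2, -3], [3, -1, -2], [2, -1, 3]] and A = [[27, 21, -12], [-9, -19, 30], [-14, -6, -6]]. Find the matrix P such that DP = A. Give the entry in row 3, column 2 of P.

D is on the left of P, so left-multiply by D⁻¹: P = D⁻¹A.
det D = 2, so D⁻¹ = [[-5/2, -3/2, -7/2], [-13/2, -9/2, -19/2], [-1/2, -1/2, -1/2]].
P = D⁻¹A = [[-5/2, -3/2, -7/2], [-13/2, -9/2, -19/2], [-1/2, -1/2, -1/2]] · [[27, 21, -12], [-9, -19, 30], [-14, -6, -6]] = [[-5, -3, 6], [-2, 6, 0], [-2, 2, -6]].

2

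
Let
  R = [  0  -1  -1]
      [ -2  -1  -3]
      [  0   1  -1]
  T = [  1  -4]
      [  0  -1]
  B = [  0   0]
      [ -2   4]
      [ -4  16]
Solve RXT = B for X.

Left-multiply by R⁻¹ and right-multiply by T⁻¹: X = R⁻¹BT⁻¹.
det R = 4; the adjugate gives R⁻¹ = [[1, -1/2, 1/2], [-1/2, 0, 1/2], [-1/2, 0, -1/2]].
T has determinant -1; T⁻¹ = [[1, -4], [0, -1]].
R⁻¹B = [[-1, 6], [-2, 8], [2, -8]].
X = (R⁻¹B)T⁻¹ = [[-1, -2], [-2, 0], [2, 0]].

X = [[-1, -2], [-2, 0], [2, 0]]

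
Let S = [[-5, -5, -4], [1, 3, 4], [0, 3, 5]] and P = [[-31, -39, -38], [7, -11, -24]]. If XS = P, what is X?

X = [[6, -1, -2], [-2, -3, -4]]

Right-multiplying both sides by S⁻¹ gives X = PS⁻¹.
det S = -2; the adjugate gives S⁻¹ = [[-3/2, -13/2, 4], [5/2, 25/2, -8], [-3/2, -15/2, 5]].
X = PS⁻¹ = [[-31, -39, -38], [7, -11, -24]] · [[-3/2, -13/2, 4], [5/2, 25/2, -8], [-3/2, -15/2, 5]] = [[6, -1, -2], [-2, -3, -4]].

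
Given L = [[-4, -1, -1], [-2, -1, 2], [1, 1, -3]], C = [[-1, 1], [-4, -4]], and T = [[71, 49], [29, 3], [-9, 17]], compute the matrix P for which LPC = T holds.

P = [[2, 4], [5, -2], [-2, 1]]

Left-multiply by L⁻¹ and right-multiply by C⁻¹: P = L⁻¹TC⁻¹.
L has determinant 1; L⁻¹ = [[1, -4, -3], [-4, 13, 10], [-1, 3, 2]].
det C = 8; the adjugate gives C⁻¹ = [[-1/2, -1/8], [1/2, -1/8]].
L⁻¹T = [[-18, -14], [3, 13], [-2, -6]].
P = (L⁻¹T)C⁻¹ = [[2, 4], [5, -2], [-2, 1]].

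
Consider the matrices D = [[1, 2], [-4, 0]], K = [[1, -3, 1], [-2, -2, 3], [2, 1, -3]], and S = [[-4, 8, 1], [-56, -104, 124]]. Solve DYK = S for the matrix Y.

Y = [[-4, -5, 4], [1, 1, -4]]

Left-multiply by D⁻¹ and right-multiply by K⁻¹: Y = D⁻¹SK⁻¹.
det D = 8, so D⁻¹ = [[0, -1/4], [1/2, 1/8]].
K has determinant 5; K⁻¹ = [[3/5, -8/5, -7/5], [0, -1, -1], [2/5, -7/5, -8/5]].
D⁻¹S = [[14, 26, -31], [-9, -9, 16]].
Y = (D⁻¹S)K⁻¹ = [[-4, -5, 4], [1, 1, -4]].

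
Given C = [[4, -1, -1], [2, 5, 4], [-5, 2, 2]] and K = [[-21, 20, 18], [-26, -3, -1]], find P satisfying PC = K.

P = [[0, 2, 5], [-3, -2, 2]]

Right-multiplying both sides by C⁻¹ gives P = KC⁻¹.
det C = 3, so C⁻¹ = [[2/3, 0, 1/3], [-8, 1, -6], [29/3, -1, 22/3]].
P = KC⁻¹ = [[-21, 20, 18], [-26, -3, -1]] · [[2/3, 0, 1/3], [-8, 1, -6], [29/3, -1, 22/3]] = [[0, 2, 5], [-3, -2, 2]].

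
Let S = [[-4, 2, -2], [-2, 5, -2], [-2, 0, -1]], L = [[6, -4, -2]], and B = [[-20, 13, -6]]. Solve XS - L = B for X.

X = [[2, 1, 2]]

XS = B + L = [[-14, 9, -8]].
Right-multiplying both sides by S⁻¹ gives X = (B + L)S⁻¹.
S has determinant 4; S⁻¹ = [[-5/4, 1/2, 3/2], [1/2, 0, -1], [5/2, -1, -4]].
X = (B + L)S⁻¹ = [[2, 1, 2]].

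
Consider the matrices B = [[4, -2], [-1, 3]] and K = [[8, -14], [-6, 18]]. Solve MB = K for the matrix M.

Right-multiplying both sides by B⁻¹ gives M = KB⁻¹.
det B = 10, so B⁻¹ = [[3/10, 1/5], [1/10, 2/5]].
M = KB⁻¹ = [[8, -14], [-6, 18]] · [[3/10, 1/5], [1/10, 2/5]] = [[1, -4], [0, 6]].

M = [[1, -4], [0, 6]]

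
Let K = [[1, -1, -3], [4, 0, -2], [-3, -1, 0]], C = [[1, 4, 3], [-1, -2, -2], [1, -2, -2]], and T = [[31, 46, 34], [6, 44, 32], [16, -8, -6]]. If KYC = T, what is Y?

Y = K⁻¹TC⁻¹ (apply K⁻¹ on the left and C⁻¹ on the right).
det K = 4, so K⁻¹ = [[-1/2, 3/4, 1/2], [3/2, -9/4, -5/2], [-1, 1, 1]].
C has determinant -4; C⁻¹ = [[0, -1/2, 1/2], [1, 5/4, 1/4], [-1, -3/2, -1/2]].
K⁻¹T = [[-3, 6, 4], [-7, -10, -6], [-9, -10, -8]].
Y = (K⁻¹T)C⁻¹ = [[2, 3, -2], [-4, 0, -3], [-2, 4, -3]].

Y = [[2, 3, -2], [-4, 0, -3], [-2, 4, -3]]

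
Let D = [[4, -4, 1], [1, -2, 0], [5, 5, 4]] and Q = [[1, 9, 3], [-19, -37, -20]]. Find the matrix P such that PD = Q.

P = [[-1, 0, 1], [0, 6, -5]]

D is on the right of P, so right-multiply by D⁻¹: P = QD⁻¹.
det D = -1; the adjugate gives D⁻¹ = [[8, -21, -2], [4, -11, -1], [-15, 40, 4]].
P = QD⁻¹ = [[1, 9, 3], [-19, -37, -20]] · [[8, -21, -2], [4, -11, -1], [-15, 40, 4]] = [[-1, 0, 1], [0, 6, -5]].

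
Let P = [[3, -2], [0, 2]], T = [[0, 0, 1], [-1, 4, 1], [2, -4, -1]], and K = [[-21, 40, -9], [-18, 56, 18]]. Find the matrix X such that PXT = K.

Isolating X: multiply by P⁻¹ from the left and T⁻¹ from the right, so X = P⁻¹KT⁻¹.
det P = 6; the adjugate gives P⁻¹ = [[1/3, 1/3], [0, 1/2]].
det T = -4; the adjugate gives T⁻¹ = [[0, 1, 1], [-1/4, 1/2, 1/4], [1, 0, 0]].
P⁻¹K = [[-13, 32, 3], [-9, 28, 9]].
X = (P⁻¹K)T⁻¹ = [[-5, 3, -5], [2, 5, -2]].

X = [[-5, 3, -5], [2, 5, -2]]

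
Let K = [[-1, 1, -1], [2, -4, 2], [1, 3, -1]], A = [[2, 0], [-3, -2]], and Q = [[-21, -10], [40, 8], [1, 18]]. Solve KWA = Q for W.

W = [[-1, -4], [-4, -3], [0, -4]]

Left-multiply by K⁻¹ and right-multiply by A⁻¹: W = K⁻¹QA⁻¹.
det K = -4, so K⁻¹ = [[1/2, 1/2, 1/2], [-1, -1/2, 0], [-5/2, -1, -1/2]].
A has determinant -4; A⁻¹ = [[1/2, 0], [-3/4, -1/2]].
K⁻¹Q = [[10, 8], [1, 6], [12, 8]].
W = (K⁻¹Q)A⁻¹ = [[-1, -4], [-4, -3], [0, -4]].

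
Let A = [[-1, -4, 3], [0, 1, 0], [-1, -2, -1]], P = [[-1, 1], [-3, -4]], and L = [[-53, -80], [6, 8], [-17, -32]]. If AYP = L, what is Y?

Y = A⁻¹LP⁻¹ (apply A⁻¹ on the left and P⁻¹ on the right).
det A = 4; the adjugate gives A⁻¹ = [[-1/4, -5/2, -3/4], [0, 1, 0], [1/4, 1/2, -1/4]].
P has determinant 7; P⁻¹ = [[-4/7, -1/7], [3/7, -1/7]].
A⁻¹L = [[11, 24], [6, 8], [-6, -8]].
Y = (A⁻¹L)P⁻¹ = [[4, -5], [0, -2], [0, 2]].

Y = [[4, -5], [0, -2], [0, 2]]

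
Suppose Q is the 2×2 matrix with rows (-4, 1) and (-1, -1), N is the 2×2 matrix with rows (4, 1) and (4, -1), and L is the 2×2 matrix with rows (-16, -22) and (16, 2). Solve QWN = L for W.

Isolating W: multiply by Q⁻¹ from the left and N⁻¹ from the right, so W = Q⁻¹LN⁻¹.
det Q = 5; the adjugate gives Q⁻¹ = [[-1/5, -1/5], [1/5, -4/5]].
det N = -8, so N⁻¹ = [[1/8, 1/8], [1/2, -1/2]].
Q⁻¹L = [[0, 4], [-16, -6]].
W = (Q⁻¹L)N⁻¹ = [[2, -2], [-5, 1]].

W = [[2, -2], [-5, 1]]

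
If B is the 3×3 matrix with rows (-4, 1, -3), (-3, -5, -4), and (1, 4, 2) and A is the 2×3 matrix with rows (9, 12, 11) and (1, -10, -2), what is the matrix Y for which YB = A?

Right-multiplying both sides by B⁻¹ gives Y = AB⁻¹.
B has determinant -1; B⁻¹ = [[-6, 14, 19], [-2, 5, 7], [7, -17, -23]].
Y = AB⁻¹ = [[9, 12, 11], [1, -10, -2]] · [[-6, 14, 19], [-2, 5, 7], [7, -17, -23]] = [[-1, -1, 2], [0, -2, -5]].

Y = [[-1, -1, 2], [0, -2, -5]]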